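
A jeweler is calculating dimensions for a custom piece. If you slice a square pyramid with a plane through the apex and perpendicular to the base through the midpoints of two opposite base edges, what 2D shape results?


Solid: square pyramid
Cutting plane: through the apex and perpendicular to the base through the midpoints of two opposite base edges
Visualize the intersection of the plane with the solid's surface.
The boundary of the cut region is a isosceles triangle.
isosceles triangle


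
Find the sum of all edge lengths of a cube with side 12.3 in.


Shape: cube
Side s = 12.3 in
A cube has 12 edges, all equal.
Formula: total edge length = 12 * s
Total = 12 * 12.3
Total = 147.6
147.6 in


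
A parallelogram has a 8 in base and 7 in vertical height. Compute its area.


Shape: parallelogram
Base b = 8 in, Height h = 7 in
Formula: A = b * h
A = 8 * 7
A = 56
56 in^2


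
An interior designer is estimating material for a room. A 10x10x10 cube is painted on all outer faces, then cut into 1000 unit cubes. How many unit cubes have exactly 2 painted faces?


Large cube: 10 x 10 x 10, cut into unit cubes.
n = 10, so n - 2 = 8
Cubes with 2 painted faces lie along the edges, excluding corners.
A cube has 12 edges; each contributes (n - 2) = 8 such cubes.
Count = 12 * 8 = 96
96 unit cubes


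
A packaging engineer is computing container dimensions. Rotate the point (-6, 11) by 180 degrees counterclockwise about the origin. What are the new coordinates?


Transformation: rotation about the origin
Original point: (-6, 11)
Rule for 180 deg: (x, y) -> (-x, -y)
Apply: (-6, 11) -> (6, -11)
(6, -11)


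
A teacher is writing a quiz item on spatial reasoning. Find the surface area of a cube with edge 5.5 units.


Shape: cube
Side s = 5.5 units
A cube has 6 square faces.
Formula: SA = 6 * s^2
s^2 = 30.25
SA = 6 * 30.25
SA = 181.5
181.5 units^2


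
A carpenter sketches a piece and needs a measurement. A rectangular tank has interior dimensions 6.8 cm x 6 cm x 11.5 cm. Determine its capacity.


Shape: rectangular prism
l = 6.8 cm, w = 6 cm, h = 11.5 cm
Formula: V = l * w * h
V = 6.8 * 6 * 11.5
V = 40.8 * 11.5
V = 469.2
469.2 cm^3


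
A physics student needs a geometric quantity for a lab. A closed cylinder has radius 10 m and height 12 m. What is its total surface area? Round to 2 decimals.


Shape: closed cylinder
Radius r = 10 m, Height h = 12 m
Formula: SA = 2*pi*r^2 + 2*pi*r*h = 2*pi*r*(r + h)
r + h = 22
2 * r * (r + h) = 2 * 10 * 22 = 440
SA = 440 * pi
SA = 1382.3
1382.3 m^2


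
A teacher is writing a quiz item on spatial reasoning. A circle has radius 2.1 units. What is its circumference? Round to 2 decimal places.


Shape: circle
Radius r = 2.1 units
Formula: C = 2 * pi * r
C = 2 * pi * 2.1
C = 4.2 * pi
C = 13.19
13.19 units


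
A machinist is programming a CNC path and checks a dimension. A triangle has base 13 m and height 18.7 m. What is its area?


Shape: triangle
Base b = 13 m, Height h = 18.7 m
Formula: A = (1/2) * b * h
A = 0.5 * 13 * 18.7
A = 0.5 * 243.1
A = 121.55
121.55 m^2


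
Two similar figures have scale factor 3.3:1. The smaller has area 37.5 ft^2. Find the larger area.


Linear scale factor k = 3.3
Original area = 37.5 ft^2
Rule: under a linear scaling by k, areas scale by k^2.
k^2 = 3.3^2 = 10.89
New area = 37.5 * 10.89
New area = 408.375
408.375 ft^2


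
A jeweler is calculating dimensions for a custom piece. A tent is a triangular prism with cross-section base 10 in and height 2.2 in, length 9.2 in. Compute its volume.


Shape: triangular prism
Triangle base = 10 in, triangle height = 2.2 in, prism length L = 9.2 in
Formula: V = (1/2 * b * h_tri) * L
Cross-section area = 0.5 * 10 * 2.2 = 11
V = 11 * 9.2
V = 101.2
101.2 in^3


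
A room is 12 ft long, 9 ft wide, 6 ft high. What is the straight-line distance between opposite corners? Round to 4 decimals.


Shape: rectangular box (space diagonal)
l = 12 ft, w = 9 ft, h = 6 ft
Visualize: the diagonal of the base, then a right triangle with that diagonal and the height.
Formula: d = sqrt(l^2 + w^2 + h^2)
l^2 + w^2 + h^2 = 144 + 81 + 36 = 261
d = sqrt(261)
d = 16.1555
16.1555 ft


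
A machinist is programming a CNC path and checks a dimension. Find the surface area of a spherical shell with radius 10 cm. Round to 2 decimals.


Shape: sphere
Radius r = 10 cm
Formula: SA = 4 * pi * r^2
r^2 = 100
SA = 4 * pi * 100
SA = 400 * pi
SA = 1256.64
1256.64 cm^2


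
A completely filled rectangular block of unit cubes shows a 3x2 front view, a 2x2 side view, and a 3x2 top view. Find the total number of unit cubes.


Orthographic views of a solid rectangular block:
Front view 3 x 2 -> length = 3, height = 2
Side view 2 x 2 -> width = 2, height = 2 (consistent)
Top view 3 x 2 -> confirms length = 3, width = 2
The block is 3 x 2 x 2.
Total unit cubes = 3 * 2 * 2 = 12
12 unit cubes


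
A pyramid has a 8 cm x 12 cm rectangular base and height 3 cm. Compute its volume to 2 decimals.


Shape: rectangular pyramid
Base: 8 cm x 12 cm, Height h = 3 cm
Formula: V = (1/3) * base_area * h
base_area = 8 * 12 = 96
base_area * h = 96 * 3 = 288
V = 288 / 3
V = 96
96 cm^3


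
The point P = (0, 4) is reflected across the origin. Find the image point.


Transformation: reflection
Original point: (0, 4)
Rule for reflection through the origin: (x, y) -> (-x, -y)
Apply: (0, 4) -> (0, -4)
(0, -4)


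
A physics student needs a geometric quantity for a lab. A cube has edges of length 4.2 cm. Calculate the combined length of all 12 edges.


Shape: cube
Side s = 4.2 cm
A cube has 12 edges, all equal.
Formula: total edge length = 12 * s
Total = 12 * 4.2
Total = 50.4
50.4 cm


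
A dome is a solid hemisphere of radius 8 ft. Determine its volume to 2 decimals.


Shape: hemisphere (half of a sphere)
Radius r = 8 ft
Formula: V = (1/2) * (4/3) * pi * r^3 = (2/3) * pi * r^3
r^3 = 512
(2/3) * 512 = 341.333333
V = 341.333333 * pi
V = 1072.33
1072.33 ft^3


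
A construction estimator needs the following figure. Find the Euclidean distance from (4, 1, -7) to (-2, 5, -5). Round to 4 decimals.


3D distance between two points
P1 = (4, 1, -7), P2 = (-2, 5, -5)
Formula: d = sqrt((x2-x1)^2 + (y2-y1)^2 + (z2-z1)^2)
dx = -2 - 4 = -6
dy = 5 - 1 = 4
dz = -5 - -7 = 2
dx^2 + dy^2 + dz^2 = 36 + 16 + 4 = 56
d = sqrt(56)
d = 7.4833
7.4833 units


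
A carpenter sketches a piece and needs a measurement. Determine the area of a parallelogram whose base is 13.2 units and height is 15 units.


Shape: parallelogram
Base b = 13.2 units, Height h = 15 units
Formula: A = b * h
A = 13.2 * 15
A = 198
198 units^2


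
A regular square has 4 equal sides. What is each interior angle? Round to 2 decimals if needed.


Shape: regular square (4 sides)
Formula: interior angle = (n - 2) * 180 / n
(n - 2) = 2
(n - 2) * 180 = 360
angle = 360 / 4
angle = 90
90 degrees


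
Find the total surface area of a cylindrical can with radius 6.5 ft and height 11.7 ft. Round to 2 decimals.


Shape: closed cylinder
Radius r = 6.5 ft, Height h = 11.7 ft
Formula: SA = 2*pi*r^2 + 2*pi*r*h = 2*pi*r*(r + h)
r + h = 18.2
2 * r * (r + h) = 2 * 6.5 * 18.2 = 236.6
SA = 236.6 * pi
SA = 743.3
743.3 ft^2


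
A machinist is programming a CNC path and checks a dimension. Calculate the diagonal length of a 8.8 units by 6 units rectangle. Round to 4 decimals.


Shape: rectangle (diagonal via Pythagoras)
Sides: 8.8 units and 6 units
Formula: d = sqrt(l^2 + w^2)
l^2 = 77.44, w^2 = 36
l^2 + w^2 = 113.44
d = sqrt(113.44)
d = 10.6508
10.6508 units


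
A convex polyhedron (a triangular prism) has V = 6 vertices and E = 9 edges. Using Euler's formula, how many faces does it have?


Polyhedron: triangular prism
Euler's formula for convex polyhedra: V - E + F = 2
Given: V = 6 vertices and E = 9 edges
Solve for F:
F = 2 + E - V = 2 + 9 - 6 = 5
5 faces


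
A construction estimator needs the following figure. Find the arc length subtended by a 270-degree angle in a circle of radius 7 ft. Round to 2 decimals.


Shape: circular arc
Radius r = 7 ft, Angle = 270 degrees
Formula: L = (angle/360) * 2 * pi * r
2 * pi * r = 14 * pi
L = (270/360) * 14 * pi
L = 10.5 * pi
L = 32.99
32.99 ft


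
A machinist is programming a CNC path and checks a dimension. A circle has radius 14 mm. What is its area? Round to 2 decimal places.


Shape: circle
Radius r = 14 mm
Formula: A = pi * r^2
r^2 = 14^2 = 196
A = pi * 196
A = 615.75
615.75 mm^2


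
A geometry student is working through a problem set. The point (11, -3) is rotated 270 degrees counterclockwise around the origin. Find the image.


Transformation: rotation about the origin
Original point: (11, -3)
Rule for 270 deg counterclockwise: (x, y) -> (y, -x)
Apply: (11, -3) -> (-3, -11)
(-3, -11)


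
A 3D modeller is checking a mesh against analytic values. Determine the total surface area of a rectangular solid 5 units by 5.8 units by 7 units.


Shape: rectangular prism
l = 5 units, w = 5.8 units, h = 7 units
Formula: SA = 2(lw + lh + wh)
lw = 29, lh = 35, wh = 40.6
lw + lh + wh = 104.6
SA = 2 * 104.6
SA = 209.2
209.2 units^2


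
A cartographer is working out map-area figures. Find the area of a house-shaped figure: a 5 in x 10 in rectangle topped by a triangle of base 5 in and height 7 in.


Composite shape: rectangle + triangle
Rectangle area = 5 * 10 = 50
Triangle area = 0.5 * 5 * 7 = 17.5
Total = 50 + 17.5
Total = 67.5
67.5 in^2


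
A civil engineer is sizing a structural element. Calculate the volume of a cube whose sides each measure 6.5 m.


Shape: cube
Side s = 6.5 m
Formula: V = s^3
V = 6.5 * 6.5 * 6.5
V = 42.25 * 6.5
V = 274.625
274.625 m^3


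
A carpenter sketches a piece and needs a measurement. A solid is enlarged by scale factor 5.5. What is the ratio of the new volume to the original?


Linear scale factor k = 5.5
Rule: under a linear scaling by k, volumes scale by k^3.
k^3 = 5.5 * 5.5 * 5.5
k^3 = 30.25 * 5.5
k^3 = 166.375
Volume scales by a factor of 166.375.
166.375 (dimensionless)


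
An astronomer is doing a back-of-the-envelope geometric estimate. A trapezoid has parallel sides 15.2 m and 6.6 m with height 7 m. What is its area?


Shape: trapezoid
Parallel sides a = 15.2 m, b = 6.6 m; Height h = 7 m
Formula: A = (a + b) * h / 2
a + b = 15.2 + 6.6 = 21.8
A = 21.8 * 7 / 2
A = 152.6 / 2
A = 76.3
76.3 m^2


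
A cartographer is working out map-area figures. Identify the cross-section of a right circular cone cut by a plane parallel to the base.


Solid: right circular cone
Cutting plane: parallel to the base
Visualize the intersection of the plane with the solid's surface.
The boundary of the cut region is a circle.
circle


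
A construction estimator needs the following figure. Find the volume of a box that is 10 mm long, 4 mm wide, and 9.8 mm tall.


Shape: rectangular prism
l = 10 mm, w = 4 mm, h = 9.8 mm
Formula: V = l * w * h
V = 10 * 4 * 9.8
V = 40 * 9.8
V = 392
392 mm^3


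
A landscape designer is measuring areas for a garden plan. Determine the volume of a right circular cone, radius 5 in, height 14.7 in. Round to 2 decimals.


Shape: cone
Radius r = 5 in, Height h = 14.7 in
Formula: V = (1/3) * pi * r^2 * h
r^2 = 25
pi * r^2 * h = pi * 25 * 14.7 = 367.5 * pi
V = 367.5 * pi / 3
V = 384.85
384.85 in^3


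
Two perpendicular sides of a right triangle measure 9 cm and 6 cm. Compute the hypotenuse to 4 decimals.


Shape: right triangle
Legs a = 9 cm, b = 6 cm
Formula: c = sqrt(a^2 + b^2)
a^2 = 81, b^2 = 36
a^2 + b^2 = 117
c = sqrt(117)
c = 10.8167
10.8167 cm


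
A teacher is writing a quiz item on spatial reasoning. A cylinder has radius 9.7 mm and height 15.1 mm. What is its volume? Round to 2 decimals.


Shape: cylinder
Radius r = 9.7 mm, Height h = 15.1 mm
Formula: V = pi * r^2 * h
r^2 = 94.09
V = pi * 94.09 * 15.1
V = 1420.759 * pi
V = 4463.45
4463.45 mm^3


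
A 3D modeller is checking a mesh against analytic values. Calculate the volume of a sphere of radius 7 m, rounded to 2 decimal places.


Shape: sphere
Radius r = 7 m
Formula: V = (4/3) * pi * r^3
r^3 = 343
(4/3) * 343 = 457.333333
V = 457.333333 * pi
V = 1436.76
1436.76 m^3


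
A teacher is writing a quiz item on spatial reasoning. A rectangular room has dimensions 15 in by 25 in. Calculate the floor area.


Shape: rectangle
Length l = 15 in, Width w = 25 in
Formula: A = l * w
A = 15 * 25
A = 375
375 in^2


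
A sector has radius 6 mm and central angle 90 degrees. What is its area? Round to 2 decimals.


Shape: circular sector
Radius r = 6 mm, Angle = 90 degrees
Formula: A = (angle/360) * pi * r^2
r^2 = 36
Fraction of circle = 90/360
A = (90/360) * pi * 36
A = 9 * pi
A = 28.27
28.27 mm^2


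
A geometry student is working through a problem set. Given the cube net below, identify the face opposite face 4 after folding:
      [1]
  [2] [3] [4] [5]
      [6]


Net: cross layout. Take square 3 as the base (bottom).
Fold the four squares in the horizontal row up around 3: 2 -> left, 4 -> right, 5 wraps to the top.
Fold 1 and 6 up from 3: 1 -> back, 6 -> front.
Opposite pairs are therefore: (1, 6), (2, 4), (3, 5).
Face 4 is opposite face 2.
face 2


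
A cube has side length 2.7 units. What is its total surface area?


Shape: cube
Side s = 2.7 units
A cube has 6 square faces.
Formula: SA = 6 * s^2
s^2 = 7.29
SA = 6 * 7.29
SA = 43.74
43.74 units^2


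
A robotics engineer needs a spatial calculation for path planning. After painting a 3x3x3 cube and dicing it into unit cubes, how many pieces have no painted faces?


Large cube: 3 x 3 x 3, cut into unit cubes.
n = 3, so n - 2 = 1
Unpainted cubes form the interior (n - 2)^3 block.
(n - 2)^3 = 1^3 = 1
1 unit cubes


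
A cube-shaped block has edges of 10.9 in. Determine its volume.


Shape: cube
Side s = 10.9 in
Formula: V = s^3
V = 10.9 * 10.9 * 10.9
V = 118.81 * 10.9
V = 1295.029
1295.029 in^3


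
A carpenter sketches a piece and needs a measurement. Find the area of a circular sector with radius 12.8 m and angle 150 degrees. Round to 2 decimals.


Shape: circular sector
Radius r = 12.8 m, Angle = 150 degrees
Formula: A = (angle/360) * pi * r^2
r^2 = 163.84
Fraction of circle = 150/360
A = (150/360) * pi * 163.84
A = 68.266667 * pi
A = 214.47
214.47 m^2


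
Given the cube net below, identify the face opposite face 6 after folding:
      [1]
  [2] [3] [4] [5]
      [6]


Net: cross layout. Take square 3 as the base (bottom).
Fold the four squares in the horizontal row up around 3: 2 -> left, 4 -> right, 5 wraps to the top.
Fold 1 and 6 up from 3: 1 -> back, 6 -> front.
Opposite pairs are therefore: (1, 6), (2, 4), (3, 5).
Face 6 is opposite face 1.
face 1


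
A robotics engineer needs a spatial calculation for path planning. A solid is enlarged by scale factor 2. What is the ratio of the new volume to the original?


Linear scale factor k = 2
Rule: under a linear scaling by k, volumes scale by k^3.
k^3 = 2 * 2 * 2
k^3 = 4 * 2
k^3 = 8
Volume scales by a factor of 8.
8 (dimensionless)


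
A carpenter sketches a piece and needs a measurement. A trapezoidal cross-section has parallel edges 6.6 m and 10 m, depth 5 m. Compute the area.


Shape: trapezoid
Parallel sides a = 6.6 m, b = 10 m; Height h = 5 m
Formula: A = (a + b) * h / 2
a + b = 6.6 + 10 = 16.6
A = 16.6 * 5 / 2
A = 83 / 2
A = 41.5
41.5 m^2


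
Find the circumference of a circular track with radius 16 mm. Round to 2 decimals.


Shape: circle
Radius r = 16 mm
Formula: C = 2 * pi * r
C = 2 * pi * 16
C = 32 * pi
C = 100.53
100.53 mm


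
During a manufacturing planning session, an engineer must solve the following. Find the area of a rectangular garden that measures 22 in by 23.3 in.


Shape: rectangle
Length l = 22 in, Width w = 23.3 in
Formula: A = l * w
A = 22 * 23.3
A = 512.6
512.6 in^2


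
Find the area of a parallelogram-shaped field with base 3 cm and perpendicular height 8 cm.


Shape: parallelogram
Base b = 3 cm, Height h = 8 cm
Formula: A = b * h
A = 3 * 8
A = 24
24 cm^2


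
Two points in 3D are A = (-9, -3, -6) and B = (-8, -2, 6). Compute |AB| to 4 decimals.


3D distance between two points
P1 = (-9, -3, -6), P2 = (-8, -2, 6)
Formula: d = sqrt((x2-x1)^2 + (y2-y1)^2 + (z2-z1)^2)
dx = -8 - -9 = 1
dy = -2 - -3 = 1
dz = 6 - -6 = 12
dx^2 + dy^2 + dz^2 = 1 + 1 + 144 = 146
d = sqrt(146)
d = 12.083
12.083 units


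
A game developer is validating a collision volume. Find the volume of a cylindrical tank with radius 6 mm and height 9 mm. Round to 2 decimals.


Shape: cylinder
Radius r = 6 mm, Height h = 9 mm
Formula: V = pi * r^2 * h
r^2 = 36
V = pi * 36 * 9
V = 324 * pi
V = 1017.88
1017.88 mm^3


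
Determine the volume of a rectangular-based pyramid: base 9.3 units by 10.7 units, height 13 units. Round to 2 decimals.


Shape: rectangular pyramid
Base: 9.3 units x 10.7 units, Height h = 13 units
Formula: V = (1/3) * base_area * h
base_area = 9.3 * 10.7 = 99.51
base_area * h = 99.51 * 13 = 1293.63
V = 1293.63 / 3
V = 431.21
431.21 units^3


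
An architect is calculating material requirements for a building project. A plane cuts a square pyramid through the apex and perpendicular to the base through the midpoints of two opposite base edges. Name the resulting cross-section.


Solid: square pyramid
Cutting plane: through the apex and perpendicular to the base through the midpoints of two opposite base edges
Visualize the intersection of the plane with the solid's surface.
The boundary of the cut region is a isosceles triangle.
isosceles triangle


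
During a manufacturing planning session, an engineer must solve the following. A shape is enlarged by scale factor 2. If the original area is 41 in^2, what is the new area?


Linear scale factor k = 2
Original area = 41 in^2
Rule: under a linear scaling by k, areas scale by k^2.
k^2 = 2^2 = 4
New area = 41 * 4
New area = 164
164 in^2


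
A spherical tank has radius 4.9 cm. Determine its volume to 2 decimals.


Shape: sphere
Radius r = 4.9 cm
Formula: V = (4/3) * pi * r^3
r^3 = 117.649
(4/3) * 117.649 = 156.865333
V = 156.865333 * pi
V = 492.81
492.81 cm^3


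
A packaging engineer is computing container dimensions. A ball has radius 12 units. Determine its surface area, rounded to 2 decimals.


Shape: sphere
Radius r = 12 units
Formula: SA = 4 * pi * r^2
r^2 = 144
SA = 4 * pi * 144
SA = 576 * pi
SA = 1809.56
1809.56 units^2


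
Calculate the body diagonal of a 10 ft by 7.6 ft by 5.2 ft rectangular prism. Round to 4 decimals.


Shape: rectangular box (space diagonal)
l = 10 ft, w = 7.6 ft, h = 5.2 ft
Visualize: the diagonal of the base, then a right triangle with that diagonal and the height.
Formula: d = sqrt(l^2 + w^2 + h^2)
l^2 + w^2 + h^2 = 100 + 57.76 + 27.04 = 184.8
d = sqrt(184.8)
d = 13.5941
13.5941 ft


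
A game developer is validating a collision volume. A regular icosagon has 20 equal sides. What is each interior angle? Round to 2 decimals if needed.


Shape: regular icosagon (20 sides)
Formula: interior angle = (n - 2) * 180 / n
(n - 2) = 18
(n - 2) * 180 = 3240
angle = 3240 / 20
angle = 162
162 degrees


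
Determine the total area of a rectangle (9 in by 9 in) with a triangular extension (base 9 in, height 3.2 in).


Composite shape: rectangle + triangle
Rectangle area = 9 * 9 = 81
Triangle area = 0.5 * 9 * 3.2 = 14.4
Total = 81 + 14.4
Total = 95.4
95.4 in^2


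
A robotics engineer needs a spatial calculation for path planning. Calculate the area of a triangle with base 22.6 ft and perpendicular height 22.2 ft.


Shape: triangle
Base b = 22.6 ft, Height h = 22.2 ft
Formula: A = (1/2) * b * h
A = 0.5 * 22.6 * 22.2
A = 0.5 * 501.72
A = 250.86
250.86 ft^2


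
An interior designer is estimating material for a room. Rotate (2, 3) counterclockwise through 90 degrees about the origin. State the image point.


Transformation: rotation about the origin
Original point: (2, 3)
Rule for 90 deg counterclockwise: (x, y) -> (-y, x)
Apply: (2, 3) -> (-3, 2)
(-3, 2)


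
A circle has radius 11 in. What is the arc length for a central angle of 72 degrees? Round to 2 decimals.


Shape: circular arc
Radius r = 11 in, Angle = 72 degrees
Formula: L = (angle/360) * 2 * pi * r
2 * pi * r = 22 * pi
L = (72/360) * 22 * pi
L = 4.4 * pi
L = 13.82
13.82 in


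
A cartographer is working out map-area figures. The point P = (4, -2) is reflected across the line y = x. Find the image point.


Transformation: reflection
Original point: (4, -2)
Rule for reflection over y = x: (x, y) -> (y, x)
Apply: (4, -2) -> (-2, 4)
(-2, 4)


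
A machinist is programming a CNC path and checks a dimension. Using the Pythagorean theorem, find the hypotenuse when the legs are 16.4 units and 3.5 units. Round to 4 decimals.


Shape: right triangle
Legs a = 16.4 units, b = 3.5 units
Formula: c = sqrt(a^2 + b^2)
a^2 = 268.96, b^2 = 12.25
a^2 + b^2 = 281.21
c = sqrt(281.21)
c = 16.7693
16.7693 units


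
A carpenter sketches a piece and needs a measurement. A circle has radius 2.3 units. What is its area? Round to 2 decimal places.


Shape: circle
Radius r = 2.3 units
Formula: A = pi * r^2
r^2 = 2.3^2 = 5.29
A = pi * 5.29
A = 16.62
16.62 units^2


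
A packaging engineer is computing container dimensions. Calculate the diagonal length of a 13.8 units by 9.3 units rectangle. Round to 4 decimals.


Shape: rectangle (diagonal via Pythagoras)
Sides: 13.8 units and 9.3 units
Formula: d = sqrt(l^2 + w^2)
l^2 = 190.44, w^2 = 86.49
l^2 + w^2 = 276.93
d = sqrt(276.93)
d = 16.6412
16.6412 units


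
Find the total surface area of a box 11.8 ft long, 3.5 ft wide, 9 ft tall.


Shape: rectangular prism
l = 11.8 ft, w = 3.5 ft, h = 9 ft
Formula: SA = 2(lw + lh + wh)
lw = 41.3, lh = 106.2, wh = 31.5
lw + lh + wh = 179
SA = 2 * 179
SA = 358
358 ft^2


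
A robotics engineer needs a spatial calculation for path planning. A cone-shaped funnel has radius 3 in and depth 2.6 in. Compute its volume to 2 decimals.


Shape: cone
Radius r = 3 in, Height h = 2.6 in
Formula: V = (1/3) * pi * r^2 * h
r^2 = 9
pi * r^2 * h = pi * 9 * 2.6 = 23.4 * pi
V = 23.4 * pi / 3
V = 24.5
24.5 in^3


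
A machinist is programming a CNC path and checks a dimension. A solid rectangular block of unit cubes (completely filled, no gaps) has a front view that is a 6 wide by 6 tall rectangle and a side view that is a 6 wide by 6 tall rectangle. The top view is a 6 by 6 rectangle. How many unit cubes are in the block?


Orthographic views of a solid rectangular block:
Front view 6 x 6 -> length = 6, height = 6
Side view 6 x 6 -> width = 6, height = 6 (consistent)
Top view 6 x 6 -> confirms length = 6, width = 6
The block is 6 x 6 x 6.
Total unit cubes = 6 * 6 * 6 = 216
216 unit cubes


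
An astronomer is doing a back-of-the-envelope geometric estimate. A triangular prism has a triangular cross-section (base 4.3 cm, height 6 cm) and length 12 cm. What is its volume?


Shape: triangular prism
Triangle base = 4.3 cm, triangle height = 6 cm, prism length L = 12 cm
Formula: V = (1/2 * b * h_tri) * L
Cross-section area = 0.5 * 4.3 * 6 = 12.9
V = 12.9 * 12
V = 154.8
154.8 cm^3


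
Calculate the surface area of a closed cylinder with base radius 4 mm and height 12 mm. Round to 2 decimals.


Shape: closed cylinder
Radius r = 4 mm, Height h = 12 mm
Formula: SA = 2*pi*r^2 + 2*pi*r*h = 2*pi*r*(r + h)
r + h = 16
2 * r * (r + h) = 2 * 4 * 16 = 128
SA = 128 * pi
SA = 402.12
402.12 mm^2


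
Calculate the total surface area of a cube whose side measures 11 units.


Shape: cube
Side s = 11 units
A cube has 6 square faces.
Formula: SA = 6 * s^2
s^2 = 121
SA = 6 * 121
SA = 726
726 units^2


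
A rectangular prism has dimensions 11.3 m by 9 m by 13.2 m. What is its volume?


Shape: rectangular prism
l = 11.3 m, w = 9 m, h = 13.2 m
Formula: V = l * w * h
V = 11.3 * 9 * 13.2
V = 101.7 * 13.2
V = 1342.44
1342.44 m^3


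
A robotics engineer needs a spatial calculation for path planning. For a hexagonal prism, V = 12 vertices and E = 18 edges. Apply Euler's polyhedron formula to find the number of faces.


Polyhedron: hexagonal prism
Euler's formula for convex polyhedra: V - E + F = 2
Given: V = 12 vertices and E = 18 edges
Solve for F:
F = 2 + E - V = 2 + 18 - 12 = 8
8 faces


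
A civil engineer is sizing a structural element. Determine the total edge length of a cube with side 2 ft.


Shape: cube
Side s = 2 ft
A cube has 12 edges, all equal.
Formula: total edge length = 12 * s
Total = 12 * 2
Total = 24
24 ft


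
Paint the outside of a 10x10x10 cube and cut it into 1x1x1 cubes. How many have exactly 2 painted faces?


Large cube: 10 x 10 x 10, cut into unit cubes.
n = 10, so n - 2 = 8
Cubes with 2 painted faces lie along the edges, excluding corners.
A cube has 12 edges; each contributes (n - 2) = 8 such cubes.
Count = 12 * 8 = 96
96 unit cubes


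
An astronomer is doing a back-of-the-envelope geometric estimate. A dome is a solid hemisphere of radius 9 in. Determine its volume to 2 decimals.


Shape: hemisphere (half of a sphere)
Radius r = 9 in
Formula: V = (1/2) * (4/3) * pi * r^3 = (2/3) * pi * r^3
r^3 = 729
(2/3) * 729 = 486
V = 486 * pi
V = 1526.81
1526.81 in^3


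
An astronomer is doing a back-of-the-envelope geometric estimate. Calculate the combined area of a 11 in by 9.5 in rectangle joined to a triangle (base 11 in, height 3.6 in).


Composite shape: rectangle + triangle
Rectangle area = 11 * 9.5 = 104.5
Triangle area = 0.5 * 11 * 3.6 = 19.8
Total = 104.5 + 19.8
Total = 124.3
124.3 in^2


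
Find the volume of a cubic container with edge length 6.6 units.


Shape: cube
Side s = 6.6 units
Formula: V = s^3
V = 6.6 * 6.6 * 6.6
V = 43.56 * 6.6
V = 287.496
287.496 units^3


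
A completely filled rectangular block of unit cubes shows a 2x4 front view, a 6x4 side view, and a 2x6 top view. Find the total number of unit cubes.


Orthographic views of a solid rectangular block:
Front view 2 x 4 -> length = 2, height = 4
Side view 6 x 4 -> width = 6, height = 4 (consistent)
Top view 2 x 6 -> confirms length = 2, width = 6
The block is 2 x 6 x 4.
Total unit cubes = 2 * 6 * 4 = 48
48 unit cubes


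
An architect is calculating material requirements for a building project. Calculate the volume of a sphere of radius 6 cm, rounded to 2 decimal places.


Shape: sphere
Radius r = 6 cm
Formula: V = (4/3) * pi * r^3
r^3 = 216
(4/3) * 216 = 288
V = 288 * pi
V = 904.78
904.78 cm^3


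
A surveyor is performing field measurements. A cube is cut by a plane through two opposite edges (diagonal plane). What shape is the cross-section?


Solid: cube
Cutting plane: through two opposite edges (diagonal plane)
Visualize the intersection of the plane with the solid's surface.
The boundary of the cut region is a rectangle.
rectangle


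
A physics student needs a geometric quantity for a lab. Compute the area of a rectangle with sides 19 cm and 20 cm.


Shape: rectangle
Length l = 19 cm, Width w = 20 cm
Formula: A = l * w
A = 19 * 20
A = 380
380 cm^2


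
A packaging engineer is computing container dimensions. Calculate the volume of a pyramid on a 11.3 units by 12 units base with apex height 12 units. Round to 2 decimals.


Shape: rectangular pyramid
Base: 11.3 units x 12 units, Height h = 12 units
Formula: V = (1/3) * base_area * h
base_area = 11.3 * 12 = 135.6
base_area * h = 135.6 * 12 = 1627.2
V = 1627.2 / 3
V = 542.4
542.4 units^3


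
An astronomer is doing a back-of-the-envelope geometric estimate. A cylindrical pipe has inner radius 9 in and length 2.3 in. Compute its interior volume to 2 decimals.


Shape: cylinder
Radius r = 9 in, Height h = 2.3 in
Formula: V = pi * r^2 * h
r^2 = 81
V = pi * 81 * 2.3
V = 186.3 * pi
V = 585.28
585.28 in^3


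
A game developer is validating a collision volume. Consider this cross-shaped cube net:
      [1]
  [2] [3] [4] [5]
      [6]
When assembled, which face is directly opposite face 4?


Net: cross layout. Take square 3 as the base (bottom).
Fold the four squares in the horizontal row up around 3: 2 -> left, 4 -> right, 5 wraps to the top.
Fold 1 and 6 up from 3: 1 -> back, 6 -> front.
Opposite pairs are therefore: (1, 6), (2, 4), (3, 5).
Face 4 is opposite face 2.
face 2


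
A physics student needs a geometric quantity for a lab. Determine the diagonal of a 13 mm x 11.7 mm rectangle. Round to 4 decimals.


Shape: rectangle (diagonal via Pythagoras)
Sides: 13 mm and 11.7 mm
Formula: d = sqrt(l^2 + w^2)
l^2 = 169, w^2 = 136.89
l^2 + w^2 = 305.89
d = sqrt(305.89)
d = 17.4897
17.4897 mm


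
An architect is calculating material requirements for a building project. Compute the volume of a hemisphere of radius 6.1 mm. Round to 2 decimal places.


Shape: hemisphere (half of a sphere)
Radius r = 6.1 mm
Formula: V = (1/2) * (4/3) * pi * r^3 = (2/3) * pi * r^3
r^3 = 226.981
(2/3) * 226.981 = 151.320667
V = 151.320667 * pi
V = 475.39
475.39 mm^3


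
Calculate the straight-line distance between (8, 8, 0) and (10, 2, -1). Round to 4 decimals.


3D distance between two points
P1 = (8, 8, 0), P2 = (10, 2, -1)
Formula: d = sqrt((x2-x1)^2 + (y2-y1)^2 + (z2-z1)^2)
dx = 10 - 8 = 2
dy = 2 - 8 = -6
dz = -1 - 0 = -1
dx^2 + dy^2 + dz^2 = 4 + 36 + 1 = 41
d = sqrt(41)
d = 6.4031
6.4031 units


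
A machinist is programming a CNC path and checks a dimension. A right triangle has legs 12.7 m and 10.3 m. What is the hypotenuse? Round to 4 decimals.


Shape: right triangle
Legs a = 12.7 m, b = 10.3 m
Formula: c = sqrt(a^2 + b^2)
a^2 = 161.29, b^2 = 106.09
a^2 + b^2 = 267.38
c = sqrt(267.38)
c = 16.3518
16.3518 m


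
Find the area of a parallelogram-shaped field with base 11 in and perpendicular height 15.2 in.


Shape: parallelogram
Base b = 11 in, Height h = 15.2 in
Formula: A = b * h
A = 11 * 15.2
A = 167.2
167.2 in^2


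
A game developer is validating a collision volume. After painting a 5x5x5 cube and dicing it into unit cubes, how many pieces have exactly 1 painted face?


Large cube: 5 x 5 x 5, cut into unit cubes.
n = 5, so n - 2 = 3
Cubes with 1 painted face lie in the interior of each face.
A cube has 6 faces; each contributes (n - 2)^2 = 9 such cubes.
Count = 6 * 9 = 54
54 unit cubes


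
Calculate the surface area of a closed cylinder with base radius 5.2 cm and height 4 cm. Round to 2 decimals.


Shape: closed cylinder
Radius r = 5.2 cm, Height h = 4 cm
Formula: SA = 2*pi*r^2 + 2*pi*r*h = 2*pi*r*(r + h)
r + h = 9.2
2 * r * (r + h) = 2 * 5.2 * 9.2 = 95.68
SA = 95.68 * pi
SA = 300.59
300.59 cm^2


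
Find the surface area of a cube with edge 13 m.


Shape: cube
Side s = 13 m
A cube has 6 square faces.
Formula: SA = 6 * s^2
s^2 = 169
SA = 6 * 169
SA = 1014
1014 m^2


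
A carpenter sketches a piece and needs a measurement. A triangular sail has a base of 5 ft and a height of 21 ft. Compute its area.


Shape: triangle
Base b = 5 ft, Height h = 21 ft
Formula: A = (1/2) * b * h
A = 0.5 * 5 * 21
A = 0.5 * 105
A = 52.5
52.5 ft^2


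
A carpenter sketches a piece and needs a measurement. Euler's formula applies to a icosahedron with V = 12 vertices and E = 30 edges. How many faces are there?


Polyhedron: icosahedron
Euler's formula for convex polyhedra: V - E + F = 2
Given: V = 12 vertices and E = 30 edges
Solve for F:
F = 2 + E - V = 2 + 30 - 12 = 20
20 faces


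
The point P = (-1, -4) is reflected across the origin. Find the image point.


Transformation: reflection
Original point: (-1, -4)
Rule for reflection through the origin: (x, y) -> (-x, -y)
Apply: (-1, -4) -> (1, 4)
(1, 4)


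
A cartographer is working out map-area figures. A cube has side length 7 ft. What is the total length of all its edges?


Shape: cube
Side s = 7 ft
A cube has 12 edges, all equal.
Formula: total edge length = 12 * s
Total = 12 * 7
Total = 84
84 ft


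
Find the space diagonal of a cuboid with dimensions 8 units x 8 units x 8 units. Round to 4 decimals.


Shape: rectangular box (space diagonal)
l = 8 units, w = 8 units, h = 8 units
Visualize: the diagonal of the base, then a right triangle with that diagonal and the height.
Formula: d = sqrt(l^2 + w^2 + h^2)
l^2 + w^2 + h^2 = 64 + 64 + 64 = 192
d = sqrt(192)
d = 13.8564
13.8564 units


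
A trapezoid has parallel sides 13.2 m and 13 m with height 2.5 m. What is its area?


Shape: trapezoid
Parallel sides a = 13.2 m, b = 13 m; Height h = 2.5 m
Formula: A = (a + b) * h / 2
a + b = 13.2 + 13 = 26.2
A = 26.2 * 2.5 / 2
A = 65.5 / 2
A = 32.75
32.75 m^2


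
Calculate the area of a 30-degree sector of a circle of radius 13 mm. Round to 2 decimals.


Shape: circular sector
Radius r = 13 mm, Angle = 30 degrees
Formula: A = (angle/360) * pi * r^2
r^2 = 169
Fraction of circle = 30/360
A = (30/360) * pi * 169
A = 14.083333 * pi
A = 44.24
44.24 mm^2


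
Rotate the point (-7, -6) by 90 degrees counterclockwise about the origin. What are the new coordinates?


Transformation: rotation about the origin
Original point: (-7, -6)
Rule for 90 deg counterclockwise: (x, y) -> (-y, x)
Apply: (-7, -6) -> (6, -7)
(6, -7)


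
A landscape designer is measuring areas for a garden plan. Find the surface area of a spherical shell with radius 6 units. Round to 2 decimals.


Shape: sphere
Radius r = 6 units
Formula: SA = 4 * pi * r^2
r^2 = 36
SA = 4 * pi * 36
SA = 144 * pi
SA = 452.39
452.39 units^2


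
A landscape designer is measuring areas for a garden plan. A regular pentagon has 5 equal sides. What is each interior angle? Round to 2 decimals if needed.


Shape: regular pentagon (5 sides)
Formula: interior angle = (n - 2) * 180 / n
(n - 2) = 3
(n - 2) * 180 = 540
angle = 540 / 5
angle = 108
108 degrees


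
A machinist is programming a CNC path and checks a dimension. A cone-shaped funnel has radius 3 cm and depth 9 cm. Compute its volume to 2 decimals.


Shape: cone
Radius r = 3 cm, Height h = 9 cm
Formula: V = (1/3) * pi * r^2 * h
r^2 = 9
pi * r^2 * h = pi * 9 * 9 = 81 * pi
V = 81 * pi / 3
V = 84.82
84.82 cm^3


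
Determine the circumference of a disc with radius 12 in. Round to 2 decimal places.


Shape: circle
Radius r = 12 in
Formula: C = 2 * pi * r
C = 2 * pi * 12
C = 24 * pi
C = 75.4
75.4 in


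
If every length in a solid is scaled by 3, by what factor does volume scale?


Linear scale factor k = 3
Rule: under a linear scaling by k, volumes scale by k^3.
k^3 = 3 * 3 * 3
k^3 = 9 * 3
k^3 = 27
Volume scales by a factor of 27.
27 (dimensionless)


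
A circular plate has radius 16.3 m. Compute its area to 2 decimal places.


Shape: circle
Radius r = 16.3 m
Formula: A = pi * r^2
r^2 = 16.3^2 = 265.69
A = pi * 265.69
A = 834.69
834.69 m^2


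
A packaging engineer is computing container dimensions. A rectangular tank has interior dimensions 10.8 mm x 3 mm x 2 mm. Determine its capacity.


Shape: rectangular prism
l = 10.8 mm, w = 3 mm, h = 2 mm
Formula: V = l * w * h
V = 10.8 * 3 * 2
V = 32.4 * 2
V = 64.8
64.8 mm^3


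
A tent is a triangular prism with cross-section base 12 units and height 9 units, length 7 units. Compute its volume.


Shape: triangular prism
Triangle base = 12 units, triangle height = 9 units, prism length L = 7 units
Formula: V = (1/2 * b * h_tri) * L
Cross-section area = 0.5 * 12 * 9 = 54
V = 54 * 7
V = 378
378 units^3


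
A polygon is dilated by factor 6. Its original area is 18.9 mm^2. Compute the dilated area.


Linear scale factor k = 6
Original area = 18.9 mm^2
Rule: under a linear scaling by k, areas scale by k^2.
k^2 = 6^2 = 36
New area = 18.9 * 36
New area = 680.4
680.4 mm^2


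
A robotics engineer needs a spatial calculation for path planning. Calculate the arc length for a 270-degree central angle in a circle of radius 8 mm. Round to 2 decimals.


Shape: circular arc
Radius r = 8 mm, Angle = 270 degrees
Formula: L = (angle/360) * 2 * pi * r
2 * pi * r = 16 * pi
L = (270/360) * 16 * pi
L = 12 * pi
L = 37.7
37.7 mm


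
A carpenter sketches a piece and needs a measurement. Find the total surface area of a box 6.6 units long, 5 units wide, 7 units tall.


Shape: rectangular prism
l = 6.6 units, w = 5 units, h = 7 units
Formula: SA = 2(lw + lh + wh)
lw = 33, lh = 46.2, wh = 35
lw + lh + wh = 114.2
SA = 2 * 114.2
SA = 228.4
228.4 units^2


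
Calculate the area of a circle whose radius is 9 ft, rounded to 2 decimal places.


Shape: circle
Radius r = 9 ft
Formula: A = pi * r^2
r^2 = 9^2 = 81
A = pi * 81
A = 254.47
254.47 ft^2


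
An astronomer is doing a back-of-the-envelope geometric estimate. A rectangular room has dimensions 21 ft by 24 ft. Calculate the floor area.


Shape: rectangle
Length l = 21 ft, Width w = 24 ft
Formula: A = l * w
A = 21 * 24
A = 504
504 ft^2


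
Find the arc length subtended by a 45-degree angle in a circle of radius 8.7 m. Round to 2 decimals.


Shape: circular arc
Radius r = 8.7 m, Angle = 45 degrees
Formula: L = (angle/360) * 2 * pi * r
2 * pi * r = 17.4 * pi
L = (45/360) * 17.4 * pi
L = 2.175 * pi
L = 6.83
6.83 m


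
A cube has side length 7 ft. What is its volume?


Shape: cube
Side s = 7 ft
Formula: V = s^3
V = 7 * 7 * 7
V = 49 * 7
V = 343
343 ft^3


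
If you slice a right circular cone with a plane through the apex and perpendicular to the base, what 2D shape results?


Solid: right circular cone
Cutting plane: through the apex and perpendicular to the base
Visualize the intersection of the plane with the solid's surface.
The boundary of the cut region is a isosceles triangle.
isosceles triangle


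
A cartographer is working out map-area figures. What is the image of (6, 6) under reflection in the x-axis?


Transformation: reflection
Original point: (6, 6)
Rule for reflection over the x-axis: (x, y) -> (x, -y)
Apply: (6, 6) -> (6, -6)
(6, -6)


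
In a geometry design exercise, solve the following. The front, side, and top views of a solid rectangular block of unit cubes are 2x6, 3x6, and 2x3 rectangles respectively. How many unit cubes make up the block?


Orthographic views of a solid rectangular block:
Front view 2 x 6 -> length = 2, height = 6
Side view 3 x 6 -> width = 3, height = 6 (consistent)
Top view 2 x 3 -> confirms length = 2, width = 3
The block is 2 x 3 x 6.
Total unit cubes = 2 * 3 * 6 = 36
36 unit cubes


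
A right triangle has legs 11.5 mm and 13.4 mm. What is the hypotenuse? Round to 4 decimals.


Shape: right triangle
Legs a = 11.5 mm, b = 13.4 mm
Formula: c = sqrt(a^2 + b^2)
a^2 = 132.25, b^2 = 179.56
a^2 + b^2 = 311.81
c = sqrt(311.81)
c = 17.6581
17.6581 mm


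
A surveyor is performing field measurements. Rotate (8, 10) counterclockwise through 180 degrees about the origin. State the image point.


Transformation: rotation about the origin
Original point: (8, 10)
Rule for 180 deg: (x, y) -> (-x, -y)
Apply: (8, 10) -> (-8, -10)
(-8, -10)


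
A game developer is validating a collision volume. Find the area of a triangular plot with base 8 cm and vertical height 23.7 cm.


Shape: triangle
Base b = 8 cm, Height h = 23.7 cm
Formula: A = (1/2) * b * h
A = 0.5 * 8 * 23.7
A = 0.5 * 189.6
A = 94.8
94.8 cm^2


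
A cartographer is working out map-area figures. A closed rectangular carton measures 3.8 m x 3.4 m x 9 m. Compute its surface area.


Shape: rectangular prism
l = 3.8 m, w = 3.4 m, h = 9 m
Formula: SA = 2(lw + lh + wh)
lw = 12.92, lh = 34.2, wh = 30.6
lw + lh + wh = 77.72
SA = 2 * 77.72
SA = 155.44
155.44 m^2


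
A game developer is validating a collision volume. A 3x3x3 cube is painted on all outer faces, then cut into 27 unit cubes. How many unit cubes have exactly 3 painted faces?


Large cube: 3 x 3 x 3, cut into unit cubes.
Cubes with 3 painted faces are at the corners. A cube always has 8 corners.
Count = 8
8 unit cubes


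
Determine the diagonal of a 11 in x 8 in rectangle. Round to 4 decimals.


Shape: rectangle (diagonal via Pythagoras)
Sides: 11 in and 8 in
Formula: d = sqrt(l^2 + w^2)
l^2 = 121, w^2 = 64
l^2 + w^2 = 185
d = sqrt(185)
d = 13.6015
13.6015 in


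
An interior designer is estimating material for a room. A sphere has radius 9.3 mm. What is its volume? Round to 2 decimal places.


Shape: sphere
Radius r = 9.3 mm
Formula: V = (4/3) * pi * r^3
r^3 = 804.357
(4/3) * 804.357 = 1072.476
V = 1072.476 * pi
V = 3369.28
3369.28 mm^3
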